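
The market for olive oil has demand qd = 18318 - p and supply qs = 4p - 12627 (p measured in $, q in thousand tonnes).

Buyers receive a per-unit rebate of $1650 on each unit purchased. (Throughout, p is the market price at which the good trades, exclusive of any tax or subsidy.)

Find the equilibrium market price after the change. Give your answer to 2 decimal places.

6519.00

Solve the original market: 18318 - p = 4p - 12627, hence p = 6189 and q = 12129.
Since buyers' out-of-pocket price is the market price minus the rebate, the effective demand curve becomes qd = 19968 - p.
Setting them equal: 19968 - p = 4p - 12627 → 32595 = 5p, so p = 6519 and q = 13449.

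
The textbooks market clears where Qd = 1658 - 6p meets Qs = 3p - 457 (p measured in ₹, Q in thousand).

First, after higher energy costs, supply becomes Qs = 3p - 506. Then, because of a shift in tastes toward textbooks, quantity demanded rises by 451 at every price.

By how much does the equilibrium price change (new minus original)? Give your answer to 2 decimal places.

+55.56

Before the shock: 1658 - 6p = 3p - 457 ⇒ 2115 = 9p ⇒ p = 235, Q = 248.
After the shift, demand is Qd = 2109 - 6p and supply is Qs = 3p - 506.
Clearing the new market: 2109 - 6p = 3p - 506, so p = 2615/9 ≈ 290.5556 and Q = 1097/3 ≈ 365.6667.
Δp = 290.5556 − 235 = +55.56.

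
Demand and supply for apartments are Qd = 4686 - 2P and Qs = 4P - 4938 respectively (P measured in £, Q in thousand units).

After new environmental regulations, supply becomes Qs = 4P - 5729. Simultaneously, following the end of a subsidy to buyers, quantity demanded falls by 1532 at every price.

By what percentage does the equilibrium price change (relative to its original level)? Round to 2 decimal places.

-7.70

Original equilibrium: 4686 - 2P = 4P - 4938 gives 9624 = 6P, so P = 1604 and Q = 1478.
With the change applied: demand Qd = 3154 - 2P, supply Qs = 4P - 5729.
New equilibrium: 3154 - 2P = 4P - 5729 ⇒ 8883 = 6P ⇒ P = 1480.5, Q = 193.
%ΔP = (1480.5 − 1604) / 1604 × 100 = -7.70%.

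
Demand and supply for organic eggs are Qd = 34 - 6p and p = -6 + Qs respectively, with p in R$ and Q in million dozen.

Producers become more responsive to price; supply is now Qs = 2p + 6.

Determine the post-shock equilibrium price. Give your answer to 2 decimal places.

3.50

Solve the original market: 34 - 6p = p + 6, hence p = 4 and Q = 10.
The new curves are Qd = 34 - 6p (demand) and Qs = 2p + 6 (supply).
Setting them equal: 34 - 6p = 2p + 6 → 28 = 8p, so p = 3.5 and Q = 13.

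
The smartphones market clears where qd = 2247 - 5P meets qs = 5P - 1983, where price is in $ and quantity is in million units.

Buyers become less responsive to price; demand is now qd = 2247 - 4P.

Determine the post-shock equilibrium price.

Solve the original market: 2247 - 5P = 5P - 1983, hence P = 423 and q = 132.
The new curves are qd = 2247 - 4P (demand) and qs = 5P - 1983 (supply).
Setting them equal: 2247 - 4P = 5P - 1983 → 4230 = 9P, so P = 470 and q = 367.

470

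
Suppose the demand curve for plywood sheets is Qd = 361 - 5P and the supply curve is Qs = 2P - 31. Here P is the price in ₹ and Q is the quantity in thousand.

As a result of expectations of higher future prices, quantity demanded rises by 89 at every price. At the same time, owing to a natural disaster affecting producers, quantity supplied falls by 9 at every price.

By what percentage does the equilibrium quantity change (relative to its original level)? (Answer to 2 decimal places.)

+23.46

Initially, 361 - 5P = 2P - 31, so 392 = 7P and P = 56, Q = 81.
The shock moves the curves to Qd = 450 - 5P and Qs = 2P - 40.
Setting them equal: 450 - 5P = 2P - 40 → 490 = 7P, so P = 70 and Q = 100.
%ΔQ = (100 − 81) / 81 × 100 = +23.46%.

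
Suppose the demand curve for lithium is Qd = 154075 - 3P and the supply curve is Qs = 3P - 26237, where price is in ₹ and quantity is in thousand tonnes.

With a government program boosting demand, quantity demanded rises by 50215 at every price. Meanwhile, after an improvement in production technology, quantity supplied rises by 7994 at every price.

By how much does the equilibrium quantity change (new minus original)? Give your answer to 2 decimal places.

+29104.50

Solve the original market: 154075 - 3P = 3P - 26237, hence P = 30052 and Q = 63919.
With the change applied: demand Qd = 204290 - 3P, supply Qs = 3P - 18243.
Setting them equal: 204290 - 3P = 3P - 18243 → 222533 = 6P, so P = 222533/6 ≈ 37088.8333 and Q = 93023.5.
ΔQ = 93023.5 − 63919 = +29104.50.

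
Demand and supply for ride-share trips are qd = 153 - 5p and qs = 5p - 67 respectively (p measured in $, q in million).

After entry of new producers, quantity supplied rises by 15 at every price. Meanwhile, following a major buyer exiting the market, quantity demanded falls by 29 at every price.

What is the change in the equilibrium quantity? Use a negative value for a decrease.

-7

Original equilibrium: 153 - 5p = 5p - 67 gives 220 = 10p, so p = 22 and q = 43.
The shock moves the curves to qd = 124 - 5p and qs = 5p - 52.
New equilibrium: 124 - 5p = 5p - 52 ⇒ 176 = 10p ⇒ p = 17.6, q = 36.
Δq = 36 − 43 = -7.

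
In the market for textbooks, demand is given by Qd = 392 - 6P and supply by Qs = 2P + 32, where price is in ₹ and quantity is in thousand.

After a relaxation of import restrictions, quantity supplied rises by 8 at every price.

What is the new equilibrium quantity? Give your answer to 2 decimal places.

Solve the original market: 392 - 6P = 2P + 32, hence P = 45 and Q = 122.
After the shift, demand is Qd = 392 - 6P and supply is Qs = 2P + 40.
New equilibrium: 392 - 6P = 2P + 40 ⇒ 352 = 8P ⇒ P = 44, Q = 128.

128.00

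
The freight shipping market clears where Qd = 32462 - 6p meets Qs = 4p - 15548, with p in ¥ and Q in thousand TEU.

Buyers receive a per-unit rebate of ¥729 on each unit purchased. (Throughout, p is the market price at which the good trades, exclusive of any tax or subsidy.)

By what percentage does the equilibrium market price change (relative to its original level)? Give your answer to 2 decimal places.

Original equilibrium: 32462 - 6p = 4p - 15548 gives 48010 = 10p, so p = 4801 and Q = 3656.
Since buyers' out-of-pocket price is the market price minus the rebate, the effective demand curve becomes Qd = 36836 - 6p.
Clearing the new market: 36836 - 6p = 4p - 15548, so p = 5238.4 and Q = 5405.6.
%Δp = (5238.4 − 4801) / 4801 × 100 = +9.11%.

+9.11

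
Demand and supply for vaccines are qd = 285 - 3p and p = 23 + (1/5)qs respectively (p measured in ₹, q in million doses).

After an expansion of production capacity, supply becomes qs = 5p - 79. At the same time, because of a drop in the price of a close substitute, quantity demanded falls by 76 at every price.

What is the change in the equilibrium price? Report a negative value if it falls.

-14

Solve the original market: 285 - 3p = 5p - 115, hence p = 50 and q = 135.
With the change applied: demand qd = 209 - 3p, supply qs = 5p - 79.
Equate the new curves: 209 - 3p = 5p - 79, giving 288 = 8p, p = 36, q = 101.
Δp = 36 − 50 = -14.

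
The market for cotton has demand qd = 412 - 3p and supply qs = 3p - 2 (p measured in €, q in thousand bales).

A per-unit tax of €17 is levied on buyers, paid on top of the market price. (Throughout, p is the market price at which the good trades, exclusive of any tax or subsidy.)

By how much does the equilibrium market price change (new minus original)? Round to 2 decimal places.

-8.50

Initially, 412 - 3p = 3p - 2, so 414 = 6p and p = 69, q = 205.
Since buyers pay the price plus the tax, the effective demand curve becomes qd = 361 - 3p.
Clearing the new market: 361 - 3p = 3p - 2, so p = 60.5 and q = 179.5.
Δp = 60.5 − 69 = -8.50.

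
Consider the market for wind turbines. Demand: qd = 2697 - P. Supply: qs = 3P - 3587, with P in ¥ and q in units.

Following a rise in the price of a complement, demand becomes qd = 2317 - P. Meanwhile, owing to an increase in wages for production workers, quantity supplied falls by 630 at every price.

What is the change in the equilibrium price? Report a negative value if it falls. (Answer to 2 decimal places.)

Solve the original market: 2697 - P = 3P - 3587, hence P = 1571 and q = 1126.
The new curves are qd = 2317 - P (demand) and qs = 3P - 4217 (supply).
Clearing the new market: 2317 - P = 3P - 4217, so P = 1633.5 and q = 683.5.
ΔP = 1633.5 − 1571 = +62.50.

+62.50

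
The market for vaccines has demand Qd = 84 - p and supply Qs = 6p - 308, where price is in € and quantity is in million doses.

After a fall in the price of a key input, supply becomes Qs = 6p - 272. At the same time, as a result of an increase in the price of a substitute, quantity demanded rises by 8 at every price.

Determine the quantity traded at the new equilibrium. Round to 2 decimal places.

40.00

Solve the original market: 84 - p = 6p - 308, hence p = 56 and Q = 28.
With the change applied: demand Qd = 92 - p, supply Qs = 6p - 272.
Equate the new curves: 92 - p = 6p - 272, giving 364 = 7p, p = 52, Q = 40.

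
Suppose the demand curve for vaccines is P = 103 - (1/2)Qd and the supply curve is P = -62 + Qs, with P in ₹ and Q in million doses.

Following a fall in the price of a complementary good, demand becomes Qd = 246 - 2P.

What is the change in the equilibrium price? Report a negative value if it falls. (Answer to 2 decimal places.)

Original equilibrium: 206 - 2P = P + 62 gives 144 = 3P, so P = 48 and Q = 110.
With the change applied: demand Qd = 246 - 2P, supply Qs = P + 62.
Equate the new curves: 246 - 2P = P + 62, giving 184 = 3P, P = 184/3 ≈ 61.3333, Q = 370/3 ≈ 123.3333.
ΔP = 61.3333 − 48 = +13.33.

+13.33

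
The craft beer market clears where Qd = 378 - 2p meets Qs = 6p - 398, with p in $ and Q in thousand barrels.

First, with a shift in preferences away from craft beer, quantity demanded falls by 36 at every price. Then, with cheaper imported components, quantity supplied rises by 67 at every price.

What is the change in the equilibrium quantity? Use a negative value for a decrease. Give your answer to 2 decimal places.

-10.25

Original equilibrium: 378 - 2p = 6p - 398 gives 776 = 8p, so p = 97 and Q = 184.
After the shift, demand is Qd = 342 - 2p and supply is Qs = 6p - 331.
Equate the new curves: 342 - 2p = 6p - 331, giving 673 = 8p, p = 84.125, Q = 173.75.
ΔQ = 173.75 − 184 = -10.25.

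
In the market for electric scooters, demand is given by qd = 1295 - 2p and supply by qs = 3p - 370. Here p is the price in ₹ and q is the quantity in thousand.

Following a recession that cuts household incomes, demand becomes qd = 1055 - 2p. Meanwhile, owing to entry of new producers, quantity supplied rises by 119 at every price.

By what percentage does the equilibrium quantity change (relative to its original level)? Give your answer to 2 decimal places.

-15.33

Before the shock: 1295 - 2p = 3p - 370 ⇒ 1665 = 5p ⇒ p = 333, q = 629.
The shock moves the curves to qd = 1055 - 2p and qs = 3p - 251.
Setting them equal: 1055 - 2p = 3p - 251 → 1306 = 5p, so p = 261.2 and q = 532.6.
%Δq = (532.6 − 629) / 629 × 100 = -15.33%.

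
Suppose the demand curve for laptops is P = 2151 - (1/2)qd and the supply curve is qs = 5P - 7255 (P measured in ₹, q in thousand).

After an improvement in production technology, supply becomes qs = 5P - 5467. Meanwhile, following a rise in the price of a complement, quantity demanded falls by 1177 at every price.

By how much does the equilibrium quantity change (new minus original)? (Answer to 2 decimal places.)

Original equilibrium: 4302 - 2P = 5P - 7255 gives 11557 = 7P, so P = 1651 and q = 1000.
With the change applied: demand qd = 3125 - 2P, supply qs = 5P - 5467.
Equate the new curves: 3125 - 2P = 5P - 5467, giving 8592 = 7P, P = 8592/7 ≈ 1227.4286, q = 4691/7 ≈ 670.1429.
Δq = 670.1429 − 1000 = -329.86.

-329.86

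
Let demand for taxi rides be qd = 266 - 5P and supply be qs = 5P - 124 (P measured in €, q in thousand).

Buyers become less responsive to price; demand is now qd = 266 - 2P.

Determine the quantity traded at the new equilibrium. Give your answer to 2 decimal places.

154.57

Initially, 266 - 5P = 5P - 124, so 390 = 10P and P = 39, q = 71.
After the shift, demand is qd = 266 - 2P and supply is qs = 5P - 124.
Clearing the new market: 266 - 2P = 5P - 124, so P = 390/7 ≈ 55.7143 and q = 1082/7 ≈ 154.5714.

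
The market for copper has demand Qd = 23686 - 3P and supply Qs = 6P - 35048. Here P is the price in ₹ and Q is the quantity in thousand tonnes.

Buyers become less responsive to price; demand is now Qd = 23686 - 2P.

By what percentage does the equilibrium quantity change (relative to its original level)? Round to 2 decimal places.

Before the shock: 23686 - 3P = 6P - 35048 ⇒ 58734 = 9P ⇒ P = 6526, Q = 4108.
With the change applied: demand Qd = 23686 - 2P, supply Qs = 6P - 35048.
Clearing the new market: 23686 - 2P = 6P - 35048, so P = 7341.75 and Q = 9002.5.
%ΔQ = (9002.5 − 4108) / 4108 × 100 = +119.15%.

+119.15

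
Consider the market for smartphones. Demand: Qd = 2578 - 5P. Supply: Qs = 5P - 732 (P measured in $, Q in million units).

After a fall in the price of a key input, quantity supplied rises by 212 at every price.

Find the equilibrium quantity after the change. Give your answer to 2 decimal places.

Initially, 2578 - 5P = 5P - 732, so 3310 = 10P and P = 331, Q = 923.
The new curves are Qd = 2578 - 5P (demand) and Qs = 5P - 520 (supply).
Setting them equal: 2578 - 5P = 5P - 520 → 3098 = 10P, so P = 309.8 and Q = 1029.

1029.00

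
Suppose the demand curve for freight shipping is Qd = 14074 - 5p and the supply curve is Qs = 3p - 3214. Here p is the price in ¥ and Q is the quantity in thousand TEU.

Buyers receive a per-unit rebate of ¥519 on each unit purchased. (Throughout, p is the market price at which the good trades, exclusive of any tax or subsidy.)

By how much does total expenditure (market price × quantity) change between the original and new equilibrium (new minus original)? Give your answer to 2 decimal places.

Before the shock: 14074 - 5p = 3p - 3214 ⇒ 17288 = 8p ⇒ p = 2161, Q = 3269.
Since buyers' out-of-pocket price is the market price minus the rebate, the effective demand curve becomes Qd = 16669 - 5p.
New equilibrium: 16669 - 5p = 3p - 3214 ⇒ 19883 = 8p ⇒ p = 2485.375, Q = 4242.125.
Expenditure moves from 2161×3269 = 7064309 to 2485.375×4242.125 = 10543271.421875; change = +3478962.42.

+3478962.42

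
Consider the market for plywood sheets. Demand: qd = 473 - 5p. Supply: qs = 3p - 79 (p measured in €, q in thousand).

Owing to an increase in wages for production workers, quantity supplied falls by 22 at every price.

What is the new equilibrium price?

71.75

Initially, 473 - 5p = 3p - 79, so 552 = 8p and p = 69, q = 128.
The new curves are qd = 473 - 5p (demand) and qs = 3p - 101 (supply).
Equate the new curves: 473 - 5p = 3p - 101, giving 574 = 8p, p = 71.75, q = 114.25.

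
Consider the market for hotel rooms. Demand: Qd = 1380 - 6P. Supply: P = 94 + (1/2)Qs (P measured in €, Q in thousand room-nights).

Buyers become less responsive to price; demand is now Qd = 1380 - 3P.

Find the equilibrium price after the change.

313.6

Original equilibrium: 1380 - 6P = 2P - 188 gives 1568 = 8P, so P = 196 and Q = 204.
With the change applied: demand Qd = 1380 - 3P, supply Qs = 2P - 188.
New equilibrium: 1380 - 3P = 2P - 188 ⇒ 1568 = 5P ⇒ P = 313.6, Q = 439.2.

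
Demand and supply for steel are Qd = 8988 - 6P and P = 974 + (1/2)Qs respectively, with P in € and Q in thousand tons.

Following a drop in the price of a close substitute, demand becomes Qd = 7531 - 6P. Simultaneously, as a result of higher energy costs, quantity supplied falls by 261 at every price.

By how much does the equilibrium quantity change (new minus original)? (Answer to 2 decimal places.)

-560.00

Original equilibrium: 8988 - 6P = 2P - 1948 gives 10936 = 8P, so P = 1367 and Q = 786.
With the change applied: demand Qd = 7531 - 6P, supply Qs = 2P - 2209.
New equilibrium: 7531 - 6P = 2P - 2209 ⇒ 9740 = 8P ⇒ P = 1217.5, Q = 226.
ΔQ = 226 − 786 = -560.00.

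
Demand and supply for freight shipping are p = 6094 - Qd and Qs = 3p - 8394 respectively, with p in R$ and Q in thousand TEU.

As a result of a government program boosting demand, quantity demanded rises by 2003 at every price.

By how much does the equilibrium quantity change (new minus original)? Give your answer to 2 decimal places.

Before the shock: 6094 - p = 3p - 8394 ⇒ 14488 = 4p ⇒ p = 3622, Q = 2472.
After the shift, demand is Qd = 8097 - p and supply is Qs = 3p - 8394.
Setting them equal: 8097 - p = 3p - 8394 → 16491 = 4p, so p = 4122.75 and Q = 3974.25.
ΔQ = 3974.25 − 2472 = +1502.25.

+1502.25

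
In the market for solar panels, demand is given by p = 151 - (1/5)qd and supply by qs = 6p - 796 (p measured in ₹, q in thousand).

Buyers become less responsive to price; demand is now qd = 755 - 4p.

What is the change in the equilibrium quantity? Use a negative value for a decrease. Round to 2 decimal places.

+84.60

Original equilibrium: 755 - 5p = 6p - 796 gives 1551 = 11p, so p = 141 and q = 50.
The shock moves the curves to qd = 755 - 4p and qs = 6p - 796.
Clearing the new market: 755 - 4p = 6p - 796, so p = 155.1 and q = 134.6.
Δq = 134.6 − 50 = +84.60.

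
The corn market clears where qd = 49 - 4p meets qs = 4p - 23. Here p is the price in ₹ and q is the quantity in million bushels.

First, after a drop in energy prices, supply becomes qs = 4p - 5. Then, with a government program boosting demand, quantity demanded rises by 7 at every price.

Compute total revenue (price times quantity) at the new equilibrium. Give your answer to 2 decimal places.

194.44

Before the shock: 49 - 4p = 4p - 23 ⇒ 72 = 8p ⇒ p = 9, q = 13.
After the shift, demand is qd = 56 - 4p and supply is qs = 4p - 5.
Equate the new curves: 56 - 4p = 4p - 5, giving 61 = 8p, p = 7.625, q = 25.5.
New expenditure = 7.625 × 25.5 = 194.44.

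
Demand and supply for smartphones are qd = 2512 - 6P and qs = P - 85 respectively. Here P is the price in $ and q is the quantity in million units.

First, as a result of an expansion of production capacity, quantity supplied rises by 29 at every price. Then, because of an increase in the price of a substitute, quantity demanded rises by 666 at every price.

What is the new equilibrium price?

Initially, 2512 - 6P = P - 85, so 2597 = 7P and P = 371, q = 286.
The shock moves the curves to qd = 3178 - 6P and qs = P - 56.
Setting them equal: 3178 - 6P = P - 56 → 3234 = 7P, so P = 462 and q = 406.

462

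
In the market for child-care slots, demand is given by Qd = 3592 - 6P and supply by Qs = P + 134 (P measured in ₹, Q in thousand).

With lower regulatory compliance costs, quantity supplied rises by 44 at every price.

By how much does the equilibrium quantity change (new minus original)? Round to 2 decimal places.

Solve the original market: 3592 - 6P = P + 134, hence P = 494 and Q = 628.
With the change applied: demand Qd = 3592 - 6P, supply Qs = P + 178.
Setting them equal: 3592 - 6P = P + 178 → 3414 = 7P, so P = 3414/7 ≈ 487.7143 and Q = 4660/7 ≈ 665.7143.
ΔQ = 665.7143 − 628 = +37.71.

+37.71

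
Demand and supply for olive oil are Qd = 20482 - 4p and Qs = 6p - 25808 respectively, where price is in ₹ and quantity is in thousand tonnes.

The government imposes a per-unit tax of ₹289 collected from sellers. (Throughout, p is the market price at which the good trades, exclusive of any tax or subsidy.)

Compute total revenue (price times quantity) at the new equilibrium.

Original equilibrium: 20482 - 4p = 6p - 25808 gives 46290 = 10p, so p = 4629 and Q = 1966.
Since sellers keep the price net of the tax, the effective supply curve becomes Qs = 6p - 27542.
Clearing the new market: 20482 - 4p = 6p - 27542, so p = 4802.4 and Q = 1272.4.
New expenditure = 4802.4 × 1272.4 = 6110573.76.

6110573.76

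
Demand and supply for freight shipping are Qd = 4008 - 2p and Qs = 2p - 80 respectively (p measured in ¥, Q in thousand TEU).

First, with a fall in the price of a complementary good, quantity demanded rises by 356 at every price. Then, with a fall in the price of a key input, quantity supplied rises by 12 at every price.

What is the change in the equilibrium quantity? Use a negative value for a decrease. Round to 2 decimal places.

Before the shock: 4008 - 2p = 2p - 80 ⇒ 4088 = 4p ⇒ p = 1022, Q = 1964.
After the shift, demand is Qd = 4364 - 2p and supply is Qs = 2p - 68.
Setting them equal: 4364 - 2p = 2p - 68 → 4432 = 4p, so p = 1108 and Q = 2148.
ΔQ = 2148 − 1964 = +184.00.

+184.00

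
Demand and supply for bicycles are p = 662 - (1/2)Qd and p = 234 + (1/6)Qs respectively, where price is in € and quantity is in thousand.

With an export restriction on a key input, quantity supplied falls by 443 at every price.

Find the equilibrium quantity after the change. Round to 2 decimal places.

Solve the original market: 1324 - 2p = 6p - 1404, hence p = 341 and Q = 642.
The shock moves the curves to Qd = 1324 - 2p and Qs = 6p - 1847.
Setting them equal: 1324 - 2p = 6p - 1847 → 3171 = 8p, so p = 396.375 and Q = 531.25.

531.25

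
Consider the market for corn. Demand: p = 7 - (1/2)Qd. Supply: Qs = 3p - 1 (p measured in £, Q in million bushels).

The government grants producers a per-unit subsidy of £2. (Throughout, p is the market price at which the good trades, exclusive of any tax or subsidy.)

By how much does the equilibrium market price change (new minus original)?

Initially, 14 - 2p = 3p - 1, so 15 = 5p and p = 3, Q = 8.
Since sellers receive the price plus the subsidy, the effective supply curve becomes Qs = 3p + 5.
Equate the new curves: 14 - 2p = 3p + 5, giving 9 = 5p, p = 1.8, Q = 10.4.
Δp = 1.8 − 3 = -1.2.

-1.2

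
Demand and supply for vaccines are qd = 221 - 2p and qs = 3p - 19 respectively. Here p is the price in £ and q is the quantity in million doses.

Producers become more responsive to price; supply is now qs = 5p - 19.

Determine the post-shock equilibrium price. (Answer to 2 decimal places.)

Solve the original market: 221 - 2p = 3p - 19, hence p = 48 and q = 125.
With the change applied: demand qd = 221 - 2p, supply qs = 5p - 19.
New equilibrium: 221 - 2p = 5p - 19 ⇒ 240 = 7p ⇒ p = 240/7 ≈ 34.2857, q = 1067/7 ≈ 152.4286.

34.29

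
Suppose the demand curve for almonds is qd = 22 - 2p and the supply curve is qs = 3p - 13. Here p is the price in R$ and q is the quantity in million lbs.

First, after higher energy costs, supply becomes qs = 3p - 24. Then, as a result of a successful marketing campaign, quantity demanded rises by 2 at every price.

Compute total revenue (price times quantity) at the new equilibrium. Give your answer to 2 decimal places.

46.08

Original equilibrium: 22 - 2p = 3p - 13 gives 35 = 5p, so p = 7 and q = 8.
With the change applied: demand qd = 24 - 2p, supply qs = 3p - 24.
New equilibrium: 24 - 2p = 3p - 24 ⇒ 48 = 5p ⇒ p = 9.6, q = 4.8.
New expenditure = 9.6 × 4.8 = 46.08.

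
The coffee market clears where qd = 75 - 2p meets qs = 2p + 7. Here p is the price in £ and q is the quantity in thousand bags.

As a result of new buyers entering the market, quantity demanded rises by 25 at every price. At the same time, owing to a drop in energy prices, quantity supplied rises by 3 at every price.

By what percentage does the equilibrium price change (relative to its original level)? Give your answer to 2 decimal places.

+32.35

Before the shock: 75 - 2p = 2p + 7 ⇒ 68 = 4p ⇒ p = 17, q = 41.
After the shift, demand is qd = 100 - 2p and supply is qs = 2p + 10.
Equate the new curves: 100 - 2p = 2p + 10, giving 90 = 4p, p = 22.5, q = 55.
%Δp = (22.5 − 17) / 17 × 100 = +32.35%.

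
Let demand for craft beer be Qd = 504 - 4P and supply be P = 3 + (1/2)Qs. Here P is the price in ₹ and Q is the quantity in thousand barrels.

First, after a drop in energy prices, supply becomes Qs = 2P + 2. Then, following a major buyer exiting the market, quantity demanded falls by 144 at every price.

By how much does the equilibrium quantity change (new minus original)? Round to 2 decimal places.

-42.67

Solve the original market: 504 - 4P = 2P - 6, hence P = 85 and Q = 164.
With the change applied: demand Qd = 360 - 4P, supply Qs = 2P + 2.
Setting them equal: 360 - 4P = 2P + 2 → 358 = 6P, so P = 179/3 ≈ 59.6667 and Q = 364/3 ≈ 121.3333.
ΔQ = 121.3333 − 164 = -42.67.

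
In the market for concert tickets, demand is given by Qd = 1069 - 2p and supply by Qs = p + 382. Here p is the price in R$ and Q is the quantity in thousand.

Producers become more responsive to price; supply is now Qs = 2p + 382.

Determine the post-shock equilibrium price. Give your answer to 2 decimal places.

Initially, 1069 - 2p = p + 382, so 687 = 3p and p = 229, Q = 611.
With the change applied: demand Qd = 1069 - 2p, supply Qs = 2p + 382.
Clearing the new market: 1069 - 2p = 2p + 382, so p = 171.75 and Q = 725.5.

171.75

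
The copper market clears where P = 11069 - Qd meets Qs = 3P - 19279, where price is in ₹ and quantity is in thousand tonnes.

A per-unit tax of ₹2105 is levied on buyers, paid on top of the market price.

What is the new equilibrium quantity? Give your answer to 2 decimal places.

1903.25

Solve the original market: 11069 - P = 3P - 19279, hence P = 7587 and Q = 3482.
Since buyers pay the price plus the tax, the effective demand curve becomes Qd = 8964 - P.
Equate the new curves: 8964 - P = 3P - 19279, giving 28243 = 4P, P = 7060.75, Q = 1903.25.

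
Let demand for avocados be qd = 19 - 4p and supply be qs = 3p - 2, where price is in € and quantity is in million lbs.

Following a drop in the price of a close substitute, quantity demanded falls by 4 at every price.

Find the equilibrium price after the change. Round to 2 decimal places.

Initially, 19 - 4p = 3p - 2, so 21 = 7p and p = 3, q = 7.
The shock moves the curves to qd = 15 - 4p and qs = 3p - 2.
New equilibrium: 15 - 4p = 3p - 2 ⇒ 17 = 7p ⇒ p = 17/7 ≈ 2.4286, q = 37/7 ≈ 5.2857.

2.43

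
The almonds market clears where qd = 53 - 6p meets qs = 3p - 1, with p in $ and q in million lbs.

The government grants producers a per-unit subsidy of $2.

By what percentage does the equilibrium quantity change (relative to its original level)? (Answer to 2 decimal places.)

+23.53

Initially, 53 - 6p = 3p - 1, so 54 = 9p and p = 6, q = 17.
Since sellers receive the price plus the subsidy, the effective supply curve becomes qs = 3p + 5.
Clearing the new market: 53 - 6p = 3p + 5, so p = 16/3 ≈ 5.3333 and q = 21.
%Δq = (21 − 17) / 17 × 100 = +23.53%.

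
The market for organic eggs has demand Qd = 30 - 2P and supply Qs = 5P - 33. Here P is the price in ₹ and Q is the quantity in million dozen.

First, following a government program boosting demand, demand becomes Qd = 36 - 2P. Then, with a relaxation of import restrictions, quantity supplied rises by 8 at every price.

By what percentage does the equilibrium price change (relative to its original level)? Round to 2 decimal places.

-3.17

Before the shock: 30 - 2P = 5P - 33 ⇒ 63 = 7P ⇒ P = 9, Q = 12.
The new curves are Qd = 36 - 2P (demand) and Qs = 5P - 25 (supply).
Equate the new curves: 36 - 2P = 5P - 25, giving 61 = 7P, P = 61/7 ≈ 8.7143, Q = 130/7 ≈ 18.5714.
%ΔP = (8.7143 − 9) / 9 × 100 = -3.17%.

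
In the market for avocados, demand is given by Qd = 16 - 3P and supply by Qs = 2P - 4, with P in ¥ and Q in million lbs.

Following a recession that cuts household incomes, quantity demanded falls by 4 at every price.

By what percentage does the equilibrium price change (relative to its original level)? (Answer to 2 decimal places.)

-20.00

Initially, 16 - 3P = 2P - 4, so 20 = 5P and P = 4, Q = 4.
With the change applied: demand Qd = 12 - 3P, supply Qs = 2P - 4.
New equilibrium: 12 - 3P = 2P - 4 ⇒ 16 = 5P ⇒ P = 3.2, Q = 2.4.
%ΔP = (3.2 − 4) / 4 × 100 = -20.00%.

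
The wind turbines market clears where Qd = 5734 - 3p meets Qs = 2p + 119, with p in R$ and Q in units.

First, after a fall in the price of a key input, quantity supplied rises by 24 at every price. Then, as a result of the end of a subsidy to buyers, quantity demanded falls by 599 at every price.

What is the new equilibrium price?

998.4

Before the shock: 5734 - 3p = 2p + 119 ⇒ 5615 = 5p ⇒ p = 1123, Q = 2365.
The new curves are Qd = 5135 - 3p (demand) and Qs = 2p + 143 (supply).
New equilibrium: 5135 - 3p = 2p + 143 ⇒ 4992 = 5p ⇒ p = 998.4, Q = 2139.8.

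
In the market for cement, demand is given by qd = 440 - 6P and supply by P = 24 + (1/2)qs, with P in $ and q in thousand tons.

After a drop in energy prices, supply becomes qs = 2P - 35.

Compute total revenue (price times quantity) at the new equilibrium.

Original equilibrium: 440 - 6P = 2P - 48 gives 488 = 8P, so P = 61 and q = 74.
The new curves are qd = 440 - 6P (demand) and qs = 2P - 35 (supply).
New equilibrium: 440 - 6P = 2P - 35 ⇒ 475 = 8P ⇒ P = 59.375, q = 83.75.
New expenditure = 59.375 × 83.75 = 4972.65625.

4972.65625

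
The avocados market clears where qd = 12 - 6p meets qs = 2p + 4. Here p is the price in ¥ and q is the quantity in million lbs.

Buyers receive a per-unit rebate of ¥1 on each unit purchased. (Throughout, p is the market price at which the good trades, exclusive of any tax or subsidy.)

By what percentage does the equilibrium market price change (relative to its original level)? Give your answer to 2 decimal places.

Solve the original market: 12 - 6p = 2p + 4, hence p = 1 and q = 6.
Since buyers' out-of-pocket price is the market price minus the rebate, the effective demand curve becomes qd = 18 - 6p.
Clearing the new market: 18 - 6p = 2p + 4, so p = 1.75 and q = 7.5.
%Δp = (1.75 − 1) / 1 × 100 = +75.00%.

+75.00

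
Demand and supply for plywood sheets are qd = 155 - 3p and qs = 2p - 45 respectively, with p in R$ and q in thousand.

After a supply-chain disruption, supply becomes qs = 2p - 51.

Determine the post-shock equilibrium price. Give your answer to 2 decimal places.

Initially, 155 - 3p = 2p - 45, so 200 = 5p and p = 40, q = 35.
After the shift, demand is qd = 155 - 3p and supply is qs = 2p - 51.
Equate the new curves: 155 - 3p = 2p - 51, giving 206 = 5p, p = 41.2, q = 31.4.

41.20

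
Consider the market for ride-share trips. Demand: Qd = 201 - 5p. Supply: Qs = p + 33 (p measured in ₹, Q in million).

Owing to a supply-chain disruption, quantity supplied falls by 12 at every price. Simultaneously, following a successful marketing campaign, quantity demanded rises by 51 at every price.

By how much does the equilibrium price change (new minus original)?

Solve the original market: 201 - 5p = p + 33, hence p = 28 and Q = 61.
With the change applied: demand Qd = 252 - 5p, supply Qs = p + 21.
New equilibrium: 252 - 5p = p + 21 ⇒ 231 = 6p ⇒ p = 38.5, Q = 59.5.
Δp = 38.5 − 28 = +10.5.

+10.5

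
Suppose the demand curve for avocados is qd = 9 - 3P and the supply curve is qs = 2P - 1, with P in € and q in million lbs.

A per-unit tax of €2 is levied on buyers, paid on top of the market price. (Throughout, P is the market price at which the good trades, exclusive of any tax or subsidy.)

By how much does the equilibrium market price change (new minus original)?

Before the shock: 9 - 3P = 2P - 1 ⇒ 10 = 5P ⇒ P = 2, q = 3.
Since buyers pay the price plus the tax, the effective demand curve becomes qd = 3 - 3P.
Clearing the new market: 3 - 3P = 2P - 1, so P = 0.8 and q = 0.6.
ΔP = 0.8 − 2 = -1.2.

-1.2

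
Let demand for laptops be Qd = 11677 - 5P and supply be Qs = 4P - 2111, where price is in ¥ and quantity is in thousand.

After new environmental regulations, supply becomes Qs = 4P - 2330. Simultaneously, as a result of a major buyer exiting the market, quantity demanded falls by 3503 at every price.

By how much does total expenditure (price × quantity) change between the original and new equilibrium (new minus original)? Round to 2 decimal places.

Before the shock: 11677 - 5P = 4P - 2111 ⇒ 13788 = 9P ⇒ P = 1532, Q = 4017.
The new curves are Qd = 8174 - 5P (demand) and Qs = 4P - 2330 (supply).
Equate the new curves: 8174 - 5P = 4P - 2330, giving 10504 = 9P, P = 10504/9 ≈ 1167.1111, Q = 21046/9 ≈ 2338.4444.
Expenditure moves from 1532×4017 = 6154044 to 1167.1111×2338.4444 = 2729224.4938; change = -3424819.51.

-3424819.51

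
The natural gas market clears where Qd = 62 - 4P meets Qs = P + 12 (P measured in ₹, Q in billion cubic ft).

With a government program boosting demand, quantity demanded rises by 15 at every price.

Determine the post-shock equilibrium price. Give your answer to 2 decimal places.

Initially, 62 - 4P = P + 12, so 50 = 5P and P = 10, Q = 22.
With the change applied: demand Qd = 77 - 4P, supply Qs = P + 12.
Clearing the new market: 77 - 4P = P + 12, so P = 13 and Q = 25.

13.00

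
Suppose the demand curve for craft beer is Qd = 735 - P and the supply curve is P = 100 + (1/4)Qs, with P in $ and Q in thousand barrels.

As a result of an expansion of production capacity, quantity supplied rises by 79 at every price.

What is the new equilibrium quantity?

523.8

Before the shock: 735 - P = 4P - 400 ⇒ 1135 = 5P ⇒ P = 227, Q = 508.
The new curves are Qd = 735 - P (demand) and Qs = 4P - 321 (supply).
Setting them equal: 735 - P = 4P - 321 → 1056 = 5P, so P = 211.2 and Q = 523.8.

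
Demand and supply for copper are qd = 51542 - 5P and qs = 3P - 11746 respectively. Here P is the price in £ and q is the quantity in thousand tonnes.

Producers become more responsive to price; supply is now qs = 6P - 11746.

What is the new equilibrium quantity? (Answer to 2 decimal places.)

22774.73

Before the shock: 51542 - 5P = 3P - 11746 ⇒ 63288 = 8P ⇒ P = 7911, q = 11987.
The shock moves the curves to qd = 51542 - 5P and qs = 6P - 11746.
Equate the new curves: 51542 - 5P = 6P - 11746, giving 63288 = 11P, P = 63288/11 ≈ 5753.4545, q = 250522/11 ≈ 22774.7273.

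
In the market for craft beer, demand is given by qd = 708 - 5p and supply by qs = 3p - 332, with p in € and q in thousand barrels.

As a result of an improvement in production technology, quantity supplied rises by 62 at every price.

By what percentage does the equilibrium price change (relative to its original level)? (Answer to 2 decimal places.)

Original equilibrium: 708 - 5p = 3p - 332 gives 1040 = 8p, so p = 130 and q = 58.
The shock moves the curves to qd = 708 - 5p and qs = 3p - 270.
Clearing the new market: 708 - 5p = 3p - 270, so p = 122.25 and q = 96.75.
%Δp = (122.25 − 130) / 130 × 100 = -5.96%.

-5.96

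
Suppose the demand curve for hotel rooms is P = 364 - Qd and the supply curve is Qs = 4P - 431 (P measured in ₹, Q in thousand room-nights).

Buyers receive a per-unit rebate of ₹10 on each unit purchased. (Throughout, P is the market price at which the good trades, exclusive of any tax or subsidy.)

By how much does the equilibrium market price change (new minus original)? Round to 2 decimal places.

Solve the original market: 364 - P = 4P - 431, hence P = 159 and Q = 205.
Since buyers' out-of-pocket price is the market price minus the rebate, the effective demand curve becomes Qd = 374 - P.
New equilibrium: 374 - P = 4P - 431 ⇒ 805 = 5P ⇒ P = 161, Q = 213.
ΔP = 161 − 159 = +2.00.

+2.00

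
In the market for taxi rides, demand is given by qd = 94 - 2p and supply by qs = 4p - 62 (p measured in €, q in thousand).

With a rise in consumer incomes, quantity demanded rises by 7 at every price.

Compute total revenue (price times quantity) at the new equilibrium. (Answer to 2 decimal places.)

1267.78

Before the shock: 94 - 2p = 4p - 62 ⇒ 156 = 6p ⇒ p = 26, q = 42.
The shock moves the curves to qd = 101 - 2p and qs = 4p - 62.
New equilibrium: 101 - 2p = 4p - 62 ⇒ 163 = 6p ⇒ p = 163/6 ≈ 27.1667, q = 140/3 ≈ 46.6667.
New expenditure = 27.1667 × 46.6667 = 1267.78.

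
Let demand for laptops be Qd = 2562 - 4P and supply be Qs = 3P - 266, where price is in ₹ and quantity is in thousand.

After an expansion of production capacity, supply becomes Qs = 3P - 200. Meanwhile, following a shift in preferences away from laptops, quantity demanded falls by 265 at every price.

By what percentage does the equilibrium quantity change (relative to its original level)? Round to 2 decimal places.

-8.02

Original equilibrium: 2562 - 4P = 3P - 266 gives 2828 = 7P, so P = 404 and Q = 946.
The shock moves the curves to Qd = 2297 - 4P and Qs = 3P - 200.
Clearing the new market: 2297 - 4P = 3P - 200, so P = 2497/7 ≈ 356.7143 and Q = 6091/7 ≈ 870.1429.
%ΔQ = (870.1429 − 946) / 946 × 100 = -8.02%.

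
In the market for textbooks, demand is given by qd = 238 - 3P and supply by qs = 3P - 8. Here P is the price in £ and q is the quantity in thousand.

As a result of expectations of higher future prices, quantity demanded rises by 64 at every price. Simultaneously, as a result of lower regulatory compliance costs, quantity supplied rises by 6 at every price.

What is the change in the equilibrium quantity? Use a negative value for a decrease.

Original equilibrium: 238 - 3P = 3P - 8 gives 246 = 6P, so P = 41 and q = 115.
With the change applied: demand qd = 302 - 3P, supply qs = 3P - 2.
Clearing the new market: 302 - 3P = 3P - 2, so P = 152/3 ≈ 50.6667 and q = 150.
Δq = 150 − 115 = +35.

+35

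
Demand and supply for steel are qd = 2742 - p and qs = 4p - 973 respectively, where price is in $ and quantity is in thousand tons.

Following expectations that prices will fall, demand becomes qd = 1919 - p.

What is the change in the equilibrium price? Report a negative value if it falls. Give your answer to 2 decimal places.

Initially, 2742 - p = 4p - 973, so 3715 = 5p and p = 743, q = 1999.
The new curves are qd = 1919 - p (demand) and qs = 4p - 973 (supply).
Setting them equal: 1919 - p = 4p - 973 → 2892 = 5p, so p = 578.4 and q = 1340.6.
Δp = 578.4 − 743 = -164.60.

-164.60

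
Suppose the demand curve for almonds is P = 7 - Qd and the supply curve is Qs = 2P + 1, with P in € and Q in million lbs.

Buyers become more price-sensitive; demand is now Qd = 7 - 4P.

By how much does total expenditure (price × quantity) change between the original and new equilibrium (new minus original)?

-7

Solve the original market: 7 - P = 2P + 1, hence P = 2 and Q = 5.
With the change applied: demand Qd = 7 - 4P, supply Qs = 2P + 1.
New equilibrium: 7 - 4P = 2P + 1 ⇒ 6 = 6P ⇒ P = 1, Q = 3.
Expenditure moves from 2×5 = 10 to 1×3 = 3; change = -7.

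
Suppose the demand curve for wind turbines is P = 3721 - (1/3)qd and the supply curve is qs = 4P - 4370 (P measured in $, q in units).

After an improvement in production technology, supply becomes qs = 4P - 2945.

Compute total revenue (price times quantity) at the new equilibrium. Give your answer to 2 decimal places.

10312372.16

Initially, 11163 - 3P = 4P - 4370, so 15533 = 7P and P = 2219, q = 4506.
After the shift, demand is qd = 11163 - 3P and supply is qs = 4P - 2945.
New equilibrium: 11163 - 3P = 4P - 2945 ⇒ 14108 = 7P ⇒ P = 14108/7 ≈ 2015.4286, q = 35817/7 ≈ 5116.7143.
New expenditure = 2015.4286 × 5116.7143 = 10312372.16.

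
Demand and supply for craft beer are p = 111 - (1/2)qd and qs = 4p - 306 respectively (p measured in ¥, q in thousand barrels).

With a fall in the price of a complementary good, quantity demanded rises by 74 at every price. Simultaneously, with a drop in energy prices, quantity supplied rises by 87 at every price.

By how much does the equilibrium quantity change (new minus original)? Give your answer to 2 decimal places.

Initially, 222 - 2p = 4p - 306, so 528 = 6p and p = 88, q = 46.
The shock moves the curves to qd = 296 - 2p and qs = 4p - 219.
Setting them equal: 296 - 2p = 4p - 219 → 515 = 6p, so p = 515/6 ≈ 85.8333 and q = 373/3 ≈ 124.3333.
Δq = 124.3333 − 46 = +78.33.

+78.33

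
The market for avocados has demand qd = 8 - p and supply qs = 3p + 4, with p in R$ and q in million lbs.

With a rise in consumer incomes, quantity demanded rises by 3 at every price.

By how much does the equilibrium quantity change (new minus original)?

+2.25

Original equilibrium: 8 - p = 3p + 4 gives 4 = 4p, so p = 1 and q = 7.
With the change applied: demand qd = 11 - p, supply qs = 3p + 4.
New equilibrium: 11 - p = 3p + 4 ⇒ 7 = 4p ⇒ p = 1.75, q = 9.25.
Δq = 9.25 − 7 = +2.25.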